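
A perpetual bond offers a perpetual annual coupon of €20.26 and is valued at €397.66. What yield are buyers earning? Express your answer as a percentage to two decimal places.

P = C/r ⇒ r = C/P = €20.26/€397.66 = 0.050948

5.09%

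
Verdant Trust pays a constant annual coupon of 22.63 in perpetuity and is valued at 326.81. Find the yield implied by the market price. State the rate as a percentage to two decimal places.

6.92%

P = C/r ⇒ r = C/P = 22.63/326.81 = 0.069245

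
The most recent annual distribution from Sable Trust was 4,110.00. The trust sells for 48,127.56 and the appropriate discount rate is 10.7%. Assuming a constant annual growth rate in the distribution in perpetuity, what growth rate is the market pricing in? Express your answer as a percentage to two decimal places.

P = D₀(1+g)/(r−g) ⇒ P(r−g) = D₀(1+g) ⇒ g(P+D₀) = P·r − D₀
g = (P·r − D₀)/(P + D₀) = (48,127.56×0.107 − 4,110.00) / (48,127.56 + 4,110.00) = 0.019902

1.99%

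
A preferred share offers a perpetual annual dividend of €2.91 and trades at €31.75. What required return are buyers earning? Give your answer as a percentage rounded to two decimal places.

P = C/r ⇒ r = C/P = €2.91/€31.75 = 0.091654

9.17%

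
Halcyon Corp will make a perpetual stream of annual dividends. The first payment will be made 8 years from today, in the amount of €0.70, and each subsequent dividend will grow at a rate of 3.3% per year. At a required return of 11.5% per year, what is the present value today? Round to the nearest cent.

€3.98

Value at end of year 7: C₁ / (r − g) = €0.70 / (0.115 − 0.033) = €8.5366
Discount to today: PV = €8.5366 / (1 + 0.115)^7 = €8.5366 / 2.142516 = €3.98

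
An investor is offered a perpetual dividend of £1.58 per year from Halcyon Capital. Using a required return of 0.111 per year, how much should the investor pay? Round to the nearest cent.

Level perpetuity: PV = C / r = £1.58 / 0.111 = £14.23

£14.23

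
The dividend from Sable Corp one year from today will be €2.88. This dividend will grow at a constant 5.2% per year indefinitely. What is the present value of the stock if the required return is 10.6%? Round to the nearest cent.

€53.33

Growing perpetuity: P = D₁ / (r − g) = €2.8800 / (0.106 − 0.052) = €53.33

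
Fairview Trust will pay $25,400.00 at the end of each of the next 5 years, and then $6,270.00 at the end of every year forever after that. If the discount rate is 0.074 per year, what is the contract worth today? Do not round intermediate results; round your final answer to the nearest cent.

PV of 5-year annuity: $25,400.00 × [1 − (1+0.074)^−5] / 0.074 = 103039.04698
Perpetuity value at year 5: $6,270.00 / 0.074 = 84729.72973
PV of perpetuity: 84729.72973 / (1+0.074)^5 = 59294.50042
Total PV = 103039.04698 + 59294.50042 = 162333.54740

$162333.55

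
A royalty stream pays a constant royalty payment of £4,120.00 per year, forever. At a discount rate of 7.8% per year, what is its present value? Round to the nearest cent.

£52820.51

Level perpetuity: PV = C / r = £4,120.00 / 0.078 = £52,820.51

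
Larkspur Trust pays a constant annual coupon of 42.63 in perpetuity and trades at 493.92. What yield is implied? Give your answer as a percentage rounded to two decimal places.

P = C/r ⇒ r = C/P = 42.63/493.92 = 0.086310

8.63%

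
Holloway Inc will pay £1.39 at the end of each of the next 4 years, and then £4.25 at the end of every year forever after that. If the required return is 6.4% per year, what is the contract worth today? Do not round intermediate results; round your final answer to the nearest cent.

£56.59

PV of 4-year annuity: £1.39 × [1 − (1+0.064)^−4] / 0.064 = 4.77271
Perpetuity value at year 4: £4.25 / 0.064 = 66.40625
PV of perpetuity: 66.40625 / (1+0.064)^4 = 51.81344
Total PV = 4.77271 + 51.81344 = 56.58615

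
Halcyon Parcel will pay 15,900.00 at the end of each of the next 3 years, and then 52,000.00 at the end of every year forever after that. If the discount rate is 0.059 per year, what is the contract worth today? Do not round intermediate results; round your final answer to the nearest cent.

784681.39

PV of 3-year annuity: 15,900.00 × [1 − (1+0.059)^−3] / 0.059 = 42579.64629
Perpetuity value at year 3: 52,000.00 / 0.059 = 881355.93220
PV of perpetuity: 881355.93220 / (1+0.059)^3 = 742101.74306
Total PV = 42579.64629 + 742101.74306 = 784681.38936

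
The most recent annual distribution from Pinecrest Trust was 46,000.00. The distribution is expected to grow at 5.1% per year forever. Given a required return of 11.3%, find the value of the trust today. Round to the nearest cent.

779774.19

D₁ = D₀ × (1 + g) = 46,000.00 × 1.051 = 48,346.0000
Growing perpetuity: P = D₁ / (r − g) = 48,346.0000 / (0.113 − 0.051) = 779,774.19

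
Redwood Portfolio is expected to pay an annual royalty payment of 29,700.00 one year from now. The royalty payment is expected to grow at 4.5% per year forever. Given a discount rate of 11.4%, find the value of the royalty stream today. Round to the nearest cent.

Growing perpetuity: P = D₁ / (r − g) = 29,700.0000 / (0.114 − 0.045) = 430,434.78

430434.78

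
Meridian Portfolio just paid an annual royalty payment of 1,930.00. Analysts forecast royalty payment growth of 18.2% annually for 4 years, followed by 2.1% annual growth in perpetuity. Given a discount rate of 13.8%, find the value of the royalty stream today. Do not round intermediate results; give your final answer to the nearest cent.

28097.53

D_1 = 2281.26000
D_2 = 2696.44932
D_3 = 3187.20310
D_4 = 3767.27406
Terminal value at year 4: TV = D_4×(1+g_2)/(r−g_2) = 3846.38682/0.117 = 32875.10098
P_0 = D_1/(1+r)^1 + D_2/(1+r)^2 + D_3/(1+r)^3 + D_4/(1+r)^4 + TV/(1+r)^4
    = 2004.62214 + 2082.12950 + 2162.63363 + 2246.25040 + 19601.89449 = 28097.53017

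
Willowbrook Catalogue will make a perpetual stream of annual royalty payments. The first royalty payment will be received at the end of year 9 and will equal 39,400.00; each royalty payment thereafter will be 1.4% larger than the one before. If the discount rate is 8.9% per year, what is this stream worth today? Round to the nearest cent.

Value at end of year 8: C₁ / (r − g) = 39,400.00 / (0.089 − 0.014) = 525,333.3333
Discount to today: PV = 525,333.3333 / (1 + 0.089)^8 = 525,333.3333 / 1.977985 = 265,590.12

265590.12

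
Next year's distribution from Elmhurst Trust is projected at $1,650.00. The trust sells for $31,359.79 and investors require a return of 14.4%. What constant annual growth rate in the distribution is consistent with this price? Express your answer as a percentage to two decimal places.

P = D₁/(r−g) ⇒ g = r − D₁/P = 0.144 − $1,650.00/$31,359.79 = 0.091385

9.14%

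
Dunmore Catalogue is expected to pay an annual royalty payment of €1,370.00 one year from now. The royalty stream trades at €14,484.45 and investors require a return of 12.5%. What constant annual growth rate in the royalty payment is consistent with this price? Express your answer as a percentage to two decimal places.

3.04%

P = D₁/(r−g) ⇒ g = r − D₁/P = 0.125 − €1,370.00/€14,484.45 = 0.030416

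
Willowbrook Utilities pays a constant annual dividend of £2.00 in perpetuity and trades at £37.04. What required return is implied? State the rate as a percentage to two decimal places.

P = C/r ⇒ r = C/P = £2.00/£37.04 = 0.053996

5.40%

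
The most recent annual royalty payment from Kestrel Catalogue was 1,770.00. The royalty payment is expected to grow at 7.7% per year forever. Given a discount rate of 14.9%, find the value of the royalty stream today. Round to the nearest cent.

D₁ = D₀ × (1 + g) = 1,770.00 × 1.077 = 1,906.2900
Growing perpetuity: P = D₁ / (r − g) = 1,906.2900 / (0.149 − 0.077) = 26,476.25

26476.25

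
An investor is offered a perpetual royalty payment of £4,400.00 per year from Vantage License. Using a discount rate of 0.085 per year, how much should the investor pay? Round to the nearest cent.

£51764.71

Level perpetuity: PV = C / r = £4,400.00 / 0.085 = £51,764.71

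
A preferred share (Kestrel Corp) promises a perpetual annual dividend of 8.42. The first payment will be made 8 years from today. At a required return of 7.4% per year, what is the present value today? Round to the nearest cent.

Value at end of year 7: C / r = 8.42 / 0.074 = 113.7838
Discount to today: PV = 113.7838 / (1 + 0.074)^7 = 113.7838 / 1.648276 = 69.03

69.03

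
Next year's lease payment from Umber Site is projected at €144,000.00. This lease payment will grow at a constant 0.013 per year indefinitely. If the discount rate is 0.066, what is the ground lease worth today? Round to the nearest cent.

Growing perpetuity: P = D₁ / (r − g) = €144,000.0000 / (0.066 − 0.013) = €2,716,981.13

€2716981.13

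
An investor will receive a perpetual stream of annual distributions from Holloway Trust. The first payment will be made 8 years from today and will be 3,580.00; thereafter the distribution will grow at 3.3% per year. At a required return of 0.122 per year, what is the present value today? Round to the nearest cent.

Value at end of year 7: C₁ / (r − g) = 3,580.00 / (0.122 − 0.033) = 40,224.7191
Discount to today: PV = 40,224.7191 / (1 + 0.122)^7 = 40,224.7191 / 2.238463 = 17,969.79

17969.79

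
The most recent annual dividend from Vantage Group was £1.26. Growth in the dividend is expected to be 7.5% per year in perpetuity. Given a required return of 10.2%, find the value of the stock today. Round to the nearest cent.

D₁ = D₀ × (1 + g) = £1.26 × 1.075 = £1.3545
Growing perpetuity: P = D₁ / (r − g) = £1.3545 / (0.102 − 0.075) = £50.17

£50.17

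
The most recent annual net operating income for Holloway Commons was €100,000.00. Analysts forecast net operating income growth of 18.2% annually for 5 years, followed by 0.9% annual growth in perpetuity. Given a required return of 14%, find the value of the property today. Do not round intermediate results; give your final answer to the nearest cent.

€1481014.21

D_1 = 118200.00000
D_2 = 139712.40000
D_3 = 165140.05680
D_4 = 195195.54714
D_5 = 230721.13672
Terminal value at year 5: TV = D_5×(1+g_2)/(r−g_2) = 232797.62695/0.131 = 1777081.12173
P_0 = D_1/(1+r)^1 + D_2/(1+r)^2 + D_3/(1+r)^3 + D_4/(1+r)^4 + D_5/(1+r)^5 + TV/(1+r)^5
    = 103684.21053 + 107504.15512 + 111464.83452 + 115571.43369 + 119829.32862 + 922960.24865 = 1481014.21114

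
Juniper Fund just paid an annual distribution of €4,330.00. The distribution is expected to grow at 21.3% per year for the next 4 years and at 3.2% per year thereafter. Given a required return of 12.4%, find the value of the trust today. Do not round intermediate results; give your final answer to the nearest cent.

D_1 = 5252.29000
D_2 = 6371.02777
D_3 = 7728.05669
D_4 = 9374.13276
Terminal value at year 4: TV = D_4×(1+g_2)/(r−g_2) = 9674.10501/0.092 = 105153.31530
P_0 = D_1/(1+r)^1 + D_2/(1+r)^2 + D_3/(1+r)^3 + D_4/(1+r)^4 + TV/(1+r)^4
    = 4672.85587 + 5042.85958 + 5442.16074 + 5873.07917 + 65880.62716 = 86911.58252

€86911.58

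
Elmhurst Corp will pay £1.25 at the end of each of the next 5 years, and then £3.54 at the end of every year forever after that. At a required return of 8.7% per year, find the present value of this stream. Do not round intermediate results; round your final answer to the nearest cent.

£31.71

PV of 5-year annuity: £1.25 × [1 − (1+0.087)^−5] / 0.087 = 4.90015
Perpetuity value at year 5: £3.54 / 0.087 = 40.68966
PV of perpetuity: 40.68966 / (1+0.087)^5 = 26.81244
Total PV = 4.90015 + 26.81244 = 31.71258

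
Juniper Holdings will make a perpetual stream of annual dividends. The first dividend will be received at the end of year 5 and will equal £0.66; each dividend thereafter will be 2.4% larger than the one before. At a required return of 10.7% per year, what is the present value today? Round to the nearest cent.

Value at end of year 4: C₁ / (r − g) = £0.66 / (0.107 − 0.024) = £7.9518
Discount to today: PV = £7.9518 / (1 + 0.107)^4 = £7.9518 / 1.501725 = £5.30

£5.30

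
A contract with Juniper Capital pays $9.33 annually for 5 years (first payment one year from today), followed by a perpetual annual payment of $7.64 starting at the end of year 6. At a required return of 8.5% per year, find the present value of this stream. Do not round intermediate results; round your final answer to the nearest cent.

PV of 5-year annuity: $9.33 × [1 − (1+0.085)^−5] / 0.085 = 36.76619
Perpetuity value at year 5: $7.64 / 0.085 = 89.88235
PV of perpetuity: 89.88235 / (1+0.085)^5 = 59.77585
Total PV = 36.76619 + 59.77585 = 96.54204

$96.54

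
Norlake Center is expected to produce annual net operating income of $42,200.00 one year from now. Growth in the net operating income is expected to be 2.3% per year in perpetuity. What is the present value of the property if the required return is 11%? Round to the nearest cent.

$485057.47

Growing perpetuity: P = D₁ / (r − g) = $42,200.0000 / (0.11 − 0.023) = $485,057.47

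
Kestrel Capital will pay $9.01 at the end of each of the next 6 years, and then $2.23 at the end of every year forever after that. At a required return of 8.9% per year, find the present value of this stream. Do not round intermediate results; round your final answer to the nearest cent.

$55.56

PV of 6-year annuity: $9.01 × [1 − (1+0.089)^−6] / 0.089 = 40.53892
Perpetuity value at year 6: $2.23 / 0.089 = 25.05618
PV of perpetuity: 25.05618 / (1+0.089)^6 = 15.02269
Total PV = 40.53892 + 15.02269 = 55.56160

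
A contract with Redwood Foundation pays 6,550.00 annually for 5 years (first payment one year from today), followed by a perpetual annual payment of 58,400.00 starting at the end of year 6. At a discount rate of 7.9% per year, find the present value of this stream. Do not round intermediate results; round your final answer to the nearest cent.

PV of 5-year annuity: 6,550.00 × [1 − (1+0.079)^−5] / 0.079 = 26221.32344
Perpetuity value at year 5: 58,400.00 / 0.079 = 739240.50633
PV of perpetuity: 739240.50633 / (1+0.079)^5 = 505450.38585
Total PV = 26221.32344 + 505450.38585 = 531671.70929

531671.71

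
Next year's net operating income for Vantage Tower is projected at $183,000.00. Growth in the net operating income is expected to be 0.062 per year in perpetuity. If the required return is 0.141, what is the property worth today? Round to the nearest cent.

Growing perpetuity: P = D₁ / (r − g) = $183,000.0000 / (0.141 − 0.062) = $2,316,455.70

$2316455.70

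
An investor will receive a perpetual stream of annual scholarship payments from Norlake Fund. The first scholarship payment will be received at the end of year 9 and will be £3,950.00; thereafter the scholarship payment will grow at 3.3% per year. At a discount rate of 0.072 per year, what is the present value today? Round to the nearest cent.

£58072.99

Value at end of year 8: C₁ / (r − g) = £3,950.00 / (0.072 − 0.033) = £101,282.0513
Discount to today: PV = £101,282.0513 / (1 + 0.072)^8 = £101,282.0513 / 1.744047 = £58,072.99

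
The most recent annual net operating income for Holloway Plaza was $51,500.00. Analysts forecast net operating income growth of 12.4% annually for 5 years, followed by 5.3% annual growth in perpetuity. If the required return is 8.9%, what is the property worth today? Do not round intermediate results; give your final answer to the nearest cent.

D_1 = 57886.00000
D_2 = 65063.86400
D_3 = 73131.78314
D_4 = 82200.12424
D_5 = 92392.93965
Terminal value at year 5: TV = D_5×(1+g_2)/(r−g_2) = 97289.76545/0.036 = 2702493.48480
P_0 = D_1/(1+r)^1 + D_2/(1+r)^2 + D_3/(1+r)^3 + D_4/(1+r)^4 + D_5/(1+r)^5 + TV/(1+r)^5
    = 53155.18825 + 54863.57354 + 56626.86562 + 58446.82916 + 60325.28556 + 1764514.60277 = 2047932.34491

$2047932.34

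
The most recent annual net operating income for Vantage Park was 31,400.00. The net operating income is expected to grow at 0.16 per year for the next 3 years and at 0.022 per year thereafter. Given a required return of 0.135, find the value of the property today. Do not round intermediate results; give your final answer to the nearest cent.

D_1 = 36424.00000
D_2 = 42251.84000
D_3 = 49012.13440
Terminal value at year 3: TV = D_3×(1+g_2)/(r−g_2) = 50090.40136/0.113 = 443277.88811
P_0 = D_1/(1+r)^1 + D_2/(1+r)^2 + D_3/(1+r)^3 + TV/(1+r)^3
    = 32091.62996 + 32798.49405 + 33520.92784 + 303171.57747 = 401582.62932

401582.63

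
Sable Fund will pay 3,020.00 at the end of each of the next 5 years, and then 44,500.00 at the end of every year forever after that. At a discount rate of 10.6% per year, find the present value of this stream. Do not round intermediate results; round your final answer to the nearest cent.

PV of 5-year annuity: 3,020.00 × [1 − (1+0.106)^−5] / 0.106 = 11274.83604
Perpetuity value at year 5: 44,500.00 / 0.106 = 419811.32075
PV of perpetuity: 419811.32075 / (1+0.106)^5 = 253675.49172
Total PV = 11274.83604 + 253675.49172 = 264950.32776

264950.33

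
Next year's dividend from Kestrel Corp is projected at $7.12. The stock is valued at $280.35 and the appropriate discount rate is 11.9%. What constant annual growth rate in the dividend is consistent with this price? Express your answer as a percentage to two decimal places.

P = D₁/(r−g) ⇒ g = r − D₁/P = 0.119 − $7.12/$280.35 = 0.093603

9.36%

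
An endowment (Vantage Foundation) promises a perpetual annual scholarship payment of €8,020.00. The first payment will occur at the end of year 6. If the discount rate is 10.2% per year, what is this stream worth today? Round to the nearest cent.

Value at end of year 5: C / r = €8,020.00 / 0.102 = €78,627.4510
Discount to today: PV = €78,627.4510 / (1 + 0.102)^5 = €78,627.4510 / 1.625204 = €48,380.04

€48380.04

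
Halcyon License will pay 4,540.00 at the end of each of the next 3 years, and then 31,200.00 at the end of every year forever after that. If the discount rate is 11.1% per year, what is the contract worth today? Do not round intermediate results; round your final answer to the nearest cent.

216044.79

PV of 3-year annuity: 4,540.00 × [1 − (1+0.111)^−3] / 0.111 = 11075.19733
Perpetuity value at year 3: 31,200.00 / 0.111 = 281081.08108
PV of perpetuity: 281081.08108 / (1+0.111)^3 = 204969.59284
Total PV = 11075.19733 + 204969.59284 = 216044.79016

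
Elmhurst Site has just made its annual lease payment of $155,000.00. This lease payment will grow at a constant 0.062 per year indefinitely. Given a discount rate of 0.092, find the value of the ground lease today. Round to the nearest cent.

$5487000.00

D₁ = D₀ × (1 + g) = $155,000.00 × 1.062 = $164,610.0000
Growing perpetuity: P = D₁ / (r − g) = $164,610.0000 / (0.092 − 0.062) = $5,487,000.00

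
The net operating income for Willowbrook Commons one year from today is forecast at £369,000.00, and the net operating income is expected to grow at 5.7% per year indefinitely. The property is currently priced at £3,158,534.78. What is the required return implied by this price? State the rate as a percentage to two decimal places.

P = D₁/(r − g) ⇒ r = D₁/P + g = £369,000.0000/£3,158,534.78 + 0.057 = 0.116826 + 0.057 = 0.173826

17.38%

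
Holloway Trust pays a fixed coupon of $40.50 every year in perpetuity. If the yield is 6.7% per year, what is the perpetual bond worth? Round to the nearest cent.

$604.48

Level perpetuity: PV = C / r = $40.50 / 0.067 = $604.48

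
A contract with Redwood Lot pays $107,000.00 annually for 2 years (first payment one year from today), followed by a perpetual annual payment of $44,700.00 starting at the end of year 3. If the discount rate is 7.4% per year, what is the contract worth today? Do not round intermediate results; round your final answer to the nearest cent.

$716072.16

PV of 2-year annuity: $107,000.00 × [1 − (1+0.074)^−2] / 0.074 = 192390.65225
Perpetuity value at year 2: $44,700.00 / 0.074 = 604054.05405
PV of perpetuity: 604054.05405 / (1+0.074)^2 = 523681.51054
Total PV = 192390.65225 + 523681.51054 = 716072.16280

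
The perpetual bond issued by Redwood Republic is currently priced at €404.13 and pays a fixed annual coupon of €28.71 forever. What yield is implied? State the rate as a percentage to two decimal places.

P = C/r ⇒ r = C/P = €28.71/€404.13 = 0.071041

7.10%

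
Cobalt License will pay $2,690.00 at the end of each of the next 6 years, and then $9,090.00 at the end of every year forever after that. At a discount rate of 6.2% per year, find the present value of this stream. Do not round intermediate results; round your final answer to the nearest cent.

$115338.82

PV of 6-year annuity: $2,690.00 × [1 − (1+0.062)^−6] / 0.062 = 13144.88919
Perpetuity value at year 6: $9,090.00 / 0.062 = 146612.90323
PV of perpetuity: 146612.90323 / (1+0.062)^6 = 102193.92822
Total PV = 13144.88919 + 102193.92822 = 115338.81741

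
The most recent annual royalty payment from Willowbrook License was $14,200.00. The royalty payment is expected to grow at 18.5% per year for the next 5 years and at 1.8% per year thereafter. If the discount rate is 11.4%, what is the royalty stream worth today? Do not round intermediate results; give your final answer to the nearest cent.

$290869.08

D_1 = 16827.00000
D_2 = 19939.99500
D_3 = 23628.89408
D_4 = 28000.23948
D_5 = 33180.28378
Terminal value at year 5: TV = D_5×(1+g_2)/(r−g_2) = 33777.52889/0.096 = 351849.25928
P_0 = D_1/(1+r)^1 + D_2/(1+r)^2 + D_3/(1+r)^3 + D_4/(1+r)^4 + D_5/(1+r)^5 + TV/(1+r)^5
    = 15105.02693 + 16067.73511 + 17091.80081 + 18181.13462 + 19339.89634 + 205083.48408 = 290869.07789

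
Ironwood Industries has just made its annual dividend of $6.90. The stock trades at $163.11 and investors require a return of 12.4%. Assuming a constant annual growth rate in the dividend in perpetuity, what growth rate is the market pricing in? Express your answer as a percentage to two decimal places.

7.84%

P = D₀(1+g)/(r−g) ⇒ P(r−g) = D₀(1+g) ⇒ g(P+D₀) = P·r − D₀
g = (P·r − D₀)/(P + D₀) = ($163.11×0.124 − $6.90) / ($163.11 + $6.90) = 0.078382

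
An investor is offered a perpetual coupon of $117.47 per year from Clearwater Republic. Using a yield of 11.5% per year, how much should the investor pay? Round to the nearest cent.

Level perpetuity: PV = C / r = $117.47 / 0.115 = $1,021.48

$1021.48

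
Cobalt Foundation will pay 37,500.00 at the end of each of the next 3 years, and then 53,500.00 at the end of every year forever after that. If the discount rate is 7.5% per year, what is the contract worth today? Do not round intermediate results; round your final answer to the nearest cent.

PV of 3-year annuity: 37,500.00 × [1 − (1+0.075)^−3] / 0.075 = 97519.71525
Perpetuity value at year 3: 53,500.00 / 0.075 = 713333.33333
PV of perpetuity: 713333.33333 / (1+0.075)^3 = 574205.20625
Total PV = 97519.71525 + 574205.20625 = 671724.92150

671724.92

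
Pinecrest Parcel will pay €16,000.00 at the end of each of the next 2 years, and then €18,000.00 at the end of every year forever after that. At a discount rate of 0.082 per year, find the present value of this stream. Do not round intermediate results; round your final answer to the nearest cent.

PV of 2-year annuity: €16,000.00 × [1 − (1+0.082)^−2] / 0.082 = 28454.18732
Perpetuity value at year 2: €18,000.00 / 0.082 = 219512.19512
PV of perpetuity: 219512.19512 / (1+0.082)^2 = 187501.23438
Total PV = 28454.18732 + 187501.23438 = 215955.42171

€215955.42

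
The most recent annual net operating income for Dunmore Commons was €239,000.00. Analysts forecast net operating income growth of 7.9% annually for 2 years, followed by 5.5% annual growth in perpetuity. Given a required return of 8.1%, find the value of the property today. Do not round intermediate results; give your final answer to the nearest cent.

€10138707.22

D_1 = 257881.00000
D_2 = 278253.59900
Terminal value at year 2: TV = D_2×(1+g_2)/(r−g_2) = 293557.54695/0.026 = 11290674.88250
P_0 = D_1/(1+r)^1 + D_2/(1+r)^2 + TV/(1+r)^2
    = 238557.81684 + 238116.45177 + 9662032.94693 = 10138707.21554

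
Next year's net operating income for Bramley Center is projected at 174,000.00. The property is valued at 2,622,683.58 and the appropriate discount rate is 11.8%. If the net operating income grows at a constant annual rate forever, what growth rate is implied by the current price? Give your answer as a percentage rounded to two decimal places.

P = D₁/(r−g) ⇒ g = r − D₁/P = 0.118 − 174,000.00/2,622,683.58 = 0.051656

5.17%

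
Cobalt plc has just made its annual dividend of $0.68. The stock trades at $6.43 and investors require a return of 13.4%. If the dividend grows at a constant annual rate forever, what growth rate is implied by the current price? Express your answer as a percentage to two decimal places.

P = D₀(1+g)/(r−g) ⇒ P(r−g) = D₀(1+g) ⇒ g(P+D₀) = P·r − D₀
g = (P·r − D₀)/(P + D₀) = ($6.43×0.134 − $0.68) / ($6.43 + $0.68) = 0.025544

2.55%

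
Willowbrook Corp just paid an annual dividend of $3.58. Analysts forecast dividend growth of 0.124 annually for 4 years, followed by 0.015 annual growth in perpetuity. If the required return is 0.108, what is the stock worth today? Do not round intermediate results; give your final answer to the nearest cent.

D_1 = 4.02392
D_2 = 4.52289
D_3 = 5.08372
D_4 = 5.71411
Terminal value at year 4: TV = D_4×(1+g_2)/(r−g_2) = 5.79982/0.093 = 62.36363
P_0 = D_1/(1+r)^1 + D_2/(1+r)^2 + D_3/(1+r)^3 + D_4/(1+r)^4 + TV/(1+r)^4
    = 3.63170 + 3.68414 + 3.73734 + 3.79131 + 41.37827 = 56.22276

$56.22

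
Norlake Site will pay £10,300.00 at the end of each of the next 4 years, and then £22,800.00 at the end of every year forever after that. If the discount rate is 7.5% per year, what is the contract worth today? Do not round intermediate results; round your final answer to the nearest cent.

PV of 4-year annuity: £10,300.00 × [1 − (1+0.075)^−4] / 0.075 = 34498.06058
Perpetuity value at year 4: £22,800.00 / 0.075 = 304000.00000
PV of perpetuity: 304000.00000 / (1+0.075)^4 = 227635.36105
Total PV = 34498.06058 + 227635.36105 = 262133.42163

£262133.42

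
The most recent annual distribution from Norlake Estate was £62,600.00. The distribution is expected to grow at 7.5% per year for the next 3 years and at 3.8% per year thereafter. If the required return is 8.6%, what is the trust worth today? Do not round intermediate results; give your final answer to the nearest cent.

D_1 = 67295.00000
D_2 = 72342.12500
D_3 = 77767.78438
Terminal value at year 3: TV = D_3×(1+g_2)/(r−g_2) = 80722.96018/0.048 = 1681728.33711
P_0 = D_1/(1+r)^1 + D_2/(1+r)^2 + D_3/(1+r)^3 + TV/(1+r)^3
    = 61965.93002 + 61338.28248 + 60716.99232 + 1313004.95898 = 1497026.16380

£1497026.16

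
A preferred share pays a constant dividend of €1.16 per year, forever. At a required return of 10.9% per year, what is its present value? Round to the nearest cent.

€10.64

Level perpetuity: PV = C / r = €1.16 / 0.109 = €10.64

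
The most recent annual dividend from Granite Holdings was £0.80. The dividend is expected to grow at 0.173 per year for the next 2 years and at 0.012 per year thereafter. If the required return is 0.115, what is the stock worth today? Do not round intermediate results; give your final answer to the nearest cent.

D_1 = 0.93840
D_2 = 1.10074
Terminal value at year 2: TV = D_2×(1+g_2)/(r−g_2) = 1.11395/0.103 = 10.81507
P_0 = D_1/(1+r)^1 + D_2/(1+r)^2 + TV/(1+r)^2
    = 0.84161 + 0.88539 + 8.69920 = 10.42621

£10.43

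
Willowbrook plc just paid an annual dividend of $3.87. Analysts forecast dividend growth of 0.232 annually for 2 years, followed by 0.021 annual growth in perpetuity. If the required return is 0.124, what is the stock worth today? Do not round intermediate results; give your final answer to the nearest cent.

$54.98

D_1 = 4.76784
D_2 = 5.87398
Terminal value at year 2: TV = D_2×(1+g_2)/(r−g_2) = 5.99733/0.103 = 58.22653
P_0 = D_1/(1+r)^1 + D_2/(1+r)^2 + TV/(1+r)^2
    = 4.24185 + 4.64943 + 46.08804 = 54.97932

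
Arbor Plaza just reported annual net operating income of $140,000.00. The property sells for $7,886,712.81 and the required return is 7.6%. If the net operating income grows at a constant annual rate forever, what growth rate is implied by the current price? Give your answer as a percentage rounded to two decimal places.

5.72%

P = D₀(1+g)/(r−g) ⇒ P(r−g) = D₀(1+g) ⇒ g(P+D₀) = P·r − D₀
g = (P·r − D₀)/(P + D₀) = ($7,886,712.81×0.076 − $140,000.00) / ($7,886,712.81 + $140,000.00) = 0.057233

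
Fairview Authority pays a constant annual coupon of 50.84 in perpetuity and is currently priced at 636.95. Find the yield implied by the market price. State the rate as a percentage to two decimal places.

P = C/r ⇒ r = C/P = 50.84/636.95 = 0.079818

7.98%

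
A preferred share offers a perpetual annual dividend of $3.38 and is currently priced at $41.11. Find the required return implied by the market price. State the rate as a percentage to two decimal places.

P = C/r ⇒ r = C/P = $3.38/$41.11 = 0.082218

8.22%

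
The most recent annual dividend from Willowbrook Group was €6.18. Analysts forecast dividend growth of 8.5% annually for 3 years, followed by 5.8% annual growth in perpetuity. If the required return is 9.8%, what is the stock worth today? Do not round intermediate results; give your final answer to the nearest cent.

€175.83

D_1 = 6.70530
D_2 = 7.27525
D_3 = 7.89365
Terminal value at year 3: TV = D_3×(1+g_2)/(r−g_2) = 8.35148/0.04 = 208.78696
P_0 = D_1/(1+r)^1 + D_2/(1+r)^2 + D_3/(1+r)^3 + TV/(1+r)^3
    = 6.10683 + 6.03453 + 5.96308 + 157.72348 = 175.82792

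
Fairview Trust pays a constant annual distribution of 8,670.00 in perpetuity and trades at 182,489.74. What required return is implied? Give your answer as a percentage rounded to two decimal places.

4.75%

P = C/r ⇒ r = C/P = 8,670.00/182,489.74 = 0.047510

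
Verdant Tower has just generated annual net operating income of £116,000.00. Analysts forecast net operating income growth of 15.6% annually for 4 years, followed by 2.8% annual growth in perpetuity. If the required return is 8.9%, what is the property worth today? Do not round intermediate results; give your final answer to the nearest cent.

D_1 = 134096.00000
D_2 = 155014.97600
D_3 = 179197.31226
D_4 = 207152.09297
Terminal value at year 4: TV = D_4×(1+g_2)/(r−g_2) = 212952.35157/0.061 = 3491022.15690
P_0 = D_1/(1+r)^1 + D_2/(1+r)^2 + D_3/(1+r)^3 + D_4/(1+r)^4 + TV/(1+r)^4
    = 123136.82277 + 130712.73382 + 138754.74774 + 147291.54122 + 2482224.66190 = 3022120.50745

£3022120.51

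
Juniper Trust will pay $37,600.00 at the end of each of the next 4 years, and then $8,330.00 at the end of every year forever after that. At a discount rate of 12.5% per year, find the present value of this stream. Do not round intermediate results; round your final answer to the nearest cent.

$154615.06

PV of 4-year annuity: $37,600.00 × [1 − (1+0.125)^−4] / 0.125 = 113012.04085
Perpetuity value at year 4: $8,330.00 / 0.125 = 66640.00000
PV of perpetuity: 66640.00000 / (1+0.125)^4 = 41603.02393
Total PV = 113012.04085 + 41603.02393 = 154615.06478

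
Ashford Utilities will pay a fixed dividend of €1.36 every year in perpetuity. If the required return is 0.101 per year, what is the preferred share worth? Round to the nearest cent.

€13.47

Level perpetuity: PV = C / r = €1.36 / 0.101 = €13.47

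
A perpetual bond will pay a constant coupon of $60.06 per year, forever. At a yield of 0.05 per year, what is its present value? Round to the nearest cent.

Level perpetuity: PV = C / r = $60.06 / 0.05 = $1,201.20

$1201.20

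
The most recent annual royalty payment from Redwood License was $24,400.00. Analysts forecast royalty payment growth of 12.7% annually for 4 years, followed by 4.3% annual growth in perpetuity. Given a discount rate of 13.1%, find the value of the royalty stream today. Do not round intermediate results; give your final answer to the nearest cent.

D_1 = 27498.80000
D_2 = 30991.14760
D_3 = 34927.02335
D_4 = 39362.75531
Terminal value at year 4: TV = D_4×(1+g_2)/(r−g_2) = 41055.35379/0.088 = 466538.11123
P_0 = D_1/(1+r)^1 + D_2/(1+r)^2 + D_3/(1+r)^3 + D_4/(1+r)^4 + TV/(1+r)^4
    = 24313.70469 + 24227.71457 + 24142.02858 + 24056.64563 + 285125.92492 = 381866.01839

$381866.02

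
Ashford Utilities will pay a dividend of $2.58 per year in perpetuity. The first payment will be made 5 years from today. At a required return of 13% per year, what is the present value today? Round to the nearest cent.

$12.17

Value at end of year 4: C / r = $2.58 / 0.13 = $19.8462
Discount to today: PV = $19.8462 / (1 + 0.13)^4 = $19.8462 / 1.630474 = $12.17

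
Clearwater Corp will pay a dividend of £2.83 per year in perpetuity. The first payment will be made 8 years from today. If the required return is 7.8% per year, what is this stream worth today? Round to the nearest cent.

Value at end of year 7: C / r = £2.83 / 0.078 = £36.2821
Discount to today: PV = £36.2821 / (1 + 0.078)^7 = £36.2821 / 1.691731 = £21.45

£21.45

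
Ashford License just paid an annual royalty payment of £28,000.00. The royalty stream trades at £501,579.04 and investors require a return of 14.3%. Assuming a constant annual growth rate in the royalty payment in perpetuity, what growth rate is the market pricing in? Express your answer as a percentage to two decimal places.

8.26%

P = D₀(1+g)/(r−g) ⇒ P(r−g) = D₀(1+g) ⇒ g(P+D₀) = P·r − D₀
g = (P·r − D₀)/(P + D₀) = (£501,579.04×0.143 − £28,000.00) / (£501,579.04 + £28,000.00) = 0.082567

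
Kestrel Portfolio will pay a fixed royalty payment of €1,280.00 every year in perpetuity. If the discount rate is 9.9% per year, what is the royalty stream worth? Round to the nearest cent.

€12929.29

Level perpetuity: PV = C / r = €1,280.00 / 0.099 = €12,929.29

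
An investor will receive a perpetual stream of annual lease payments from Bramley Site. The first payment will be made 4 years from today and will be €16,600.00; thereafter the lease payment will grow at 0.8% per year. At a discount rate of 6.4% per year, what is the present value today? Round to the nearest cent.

Value at end of year 3: C₁ / (r − g) = €16,600.00 / (0.064 − 0.008) = €296,428.5714
Discount to today: PV = €296,428.5714 / (1 + 0.064)^3 = €296,428.5714 / 1.204550 = €246,090.69

€246090.69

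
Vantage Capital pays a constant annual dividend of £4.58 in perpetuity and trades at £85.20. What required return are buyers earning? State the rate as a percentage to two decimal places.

5.38%

P = C/r ⇒ r = C/P = £4.58/£85.20 = 0.053756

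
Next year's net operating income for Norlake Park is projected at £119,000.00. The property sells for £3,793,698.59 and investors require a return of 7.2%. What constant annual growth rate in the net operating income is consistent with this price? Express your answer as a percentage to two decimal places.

P = D₁/(r−g) ⇒ g = r − D₁/P = 0.072 − £119,000.00/£3,793,698.59 = 0.040632

4.06%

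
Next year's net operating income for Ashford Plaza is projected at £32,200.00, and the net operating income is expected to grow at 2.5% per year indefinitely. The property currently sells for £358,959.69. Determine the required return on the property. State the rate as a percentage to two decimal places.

P = D₁/(r − g) ⇒ r = D₁/P + g = £32,200.0000/£358,959.69 + 0.025 = 0.089704 + 0.025 = 0.114704

11.47%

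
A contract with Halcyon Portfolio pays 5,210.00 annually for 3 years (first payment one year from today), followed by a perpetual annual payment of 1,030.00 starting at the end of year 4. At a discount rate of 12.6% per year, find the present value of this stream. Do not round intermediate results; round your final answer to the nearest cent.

PV of 3-year annuity: 5,210.00 × [1 − (1+0.126)^−3] / 0.126 = 12385.64199
Perpetuity value at year 3: 1,030.00 / 0.126 = 8174.60317
PV of perpetuity: 8174.60317 / (1+0.126)^3 = 5726.00217
Total PV = 12385.64199 + 5726.00217 = 18111.64416

18111.64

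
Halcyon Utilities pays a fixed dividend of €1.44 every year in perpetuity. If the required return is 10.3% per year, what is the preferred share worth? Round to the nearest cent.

Level perpetuity: PV = C / r = €1.44 / 0.103 = €13.98

€13.98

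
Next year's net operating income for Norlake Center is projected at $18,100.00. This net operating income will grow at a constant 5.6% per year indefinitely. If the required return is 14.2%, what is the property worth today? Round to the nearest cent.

$210465.12

Growing perpetuity: P = D₁ / (r − g) = $18,100.0000 / (0.142 − 0.056) = $210,465.12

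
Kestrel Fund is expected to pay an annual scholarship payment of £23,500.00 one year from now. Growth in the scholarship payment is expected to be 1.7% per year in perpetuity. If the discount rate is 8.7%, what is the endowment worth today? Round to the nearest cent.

Growing perpetuity: P = D₁ / (r − g) = £23,500.0000 / (0.087 − 0.017) = £335,714.29

£335714.29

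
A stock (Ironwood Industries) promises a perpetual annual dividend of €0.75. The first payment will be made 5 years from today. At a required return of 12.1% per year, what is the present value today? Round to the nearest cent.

Value at end of year 4: C / r = €0.75 / 0.121 = €6.1983
Discount to today: PV = €6.1983 / (1 + 0.121)^4 = €6.1983 / 1.579147 = €3.93

€3.93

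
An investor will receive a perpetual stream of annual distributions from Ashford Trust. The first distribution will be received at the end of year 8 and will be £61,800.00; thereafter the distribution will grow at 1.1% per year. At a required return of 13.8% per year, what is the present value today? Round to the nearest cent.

£196874.25

Value at end of year 7: C₁ / (r − g) = £61,800.00 / (0.138 − 0.011) = £486,614.1732
Discount to today: PV = £486,614.1732 / (1 + 0.138)^7 = £486,614.1732 / 2.471700 = £196,874.25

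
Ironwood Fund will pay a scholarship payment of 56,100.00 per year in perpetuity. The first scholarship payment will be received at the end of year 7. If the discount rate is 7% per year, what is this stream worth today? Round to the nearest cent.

Value at end of year 6: C / r = 56,100.00 / 0.07 = 801,428.5714
Discount to today: PV = 801,428.5714 / (1 + 0.07)^6 = 801,428.5714 / 1.500730 = 534,025.70

534025.70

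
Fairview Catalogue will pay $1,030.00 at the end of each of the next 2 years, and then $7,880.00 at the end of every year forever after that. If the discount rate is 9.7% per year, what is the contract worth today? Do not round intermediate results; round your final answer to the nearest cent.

PV of 2-year annuity: $1,030.00 × [1 − (1+0.097)^−2] / 0.097 = 1794.82620
Perpetuity value at year 2: $7,880.00 / 0.097 = 81237.11340
PV of perpetuity: 81237.11340 / (1+0.097)^2 = 67505.82171
Total PV = 1794.82620 + 67505.82171 = 69300.64791

$69300.65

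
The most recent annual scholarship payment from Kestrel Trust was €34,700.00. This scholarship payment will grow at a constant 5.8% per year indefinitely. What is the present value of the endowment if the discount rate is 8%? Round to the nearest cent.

€1668754.55

D₁ = D₀ × (1 + g) = €34,700.00 × 1.058 = €36,712.6000
Growing perpetuity: P = D₁ / (r − g) = €36,712.6000 / (0.08 − 0.058) = €1,668,754.55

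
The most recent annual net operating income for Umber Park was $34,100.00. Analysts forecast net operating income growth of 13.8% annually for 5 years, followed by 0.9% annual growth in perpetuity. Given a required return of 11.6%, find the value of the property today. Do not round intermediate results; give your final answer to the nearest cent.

$535381.59

D_1 = 38805.80000
D_2 = 44161.00040
D_3 = 50255.21846
D_4 = 57190.43860
D_5 = 65082.71913
Terminal value at year 5: TV = D_5×(1+g_2)/(r−g_2) = 65668.46360/0.107 = 613723.95889
P_0 = D_1/(1+r)^1 + D_2/(1+r)^2 + D_3/(1+r)^3 + D_4/(1+r)^4 + D_5/(1+r)^5 + TV/(1+r)^5
    = 34772.22222 + 35457.69614 + 36156.68298 + 36869.44913 + 37596.26623 + 354529.27686 = 535381.59355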